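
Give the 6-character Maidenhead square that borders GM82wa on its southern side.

Latitude subsquare a = 0; −1 → -1, wraps to 23 = x, carry into square.
Latitude square 2; −1 → 1.
The longitude characters are unchanged.

GM81wx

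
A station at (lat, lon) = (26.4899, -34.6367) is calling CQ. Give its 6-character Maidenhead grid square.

HL26ql

Shift to the Maidenhead origin (180°W, 90°S): lon 145.3633, lat 116.4899.
Field (20°×10°, letters A–R): lon ⌊145.3633/20⌋ = 7 → H; lat ⌊116.4899/10⌋ = 11 → L.
Square (2°×1°, digits 0–9): lon ⌊5.3633/2⌋ = 2; lat ⌊6.4899/1⌋ = 6.
Subsquare (5′×2.5′, letters a–x): lon ⌊1.3633/0.0833333⌋ = 16 → q; lat ⌊0.4899/0.0416667⌋ = 11 → l.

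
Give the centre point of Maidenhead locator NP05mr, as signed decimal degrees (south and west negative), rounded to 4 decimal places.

Field N=13, P=15: +13·20° lon, +15·10° lat → SW at lon 80°, lat 60°.
Square 0, 5: +0·2° lon, +5·1° lat → SW at lon 80°, lat 65°.
Subsquare m=12, r=17: +12·0.0833333° lon, +17·0.0416667° lat → SW at lon 81°, lat 65.7083°.
Cell spans 0.0833333° lon × 0.0416667° lat. Centre is SW corner plus half of each.
latitude 65.7292, longitude 81.0417.

65.7292, 81.0417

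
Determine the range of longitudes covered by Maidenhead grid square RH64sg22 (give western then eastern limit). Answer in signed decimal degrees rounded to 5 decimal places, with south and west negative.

173.51667, 173.52500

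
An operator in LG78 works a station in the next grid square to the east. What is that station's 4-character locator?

Longitude square 7; +1 → 8.
The latitude characters are unchanged.

LG88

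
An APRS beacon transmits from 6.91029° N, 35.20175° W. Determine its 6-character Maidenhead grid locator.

HJ26jv

Offset from 180°W / 90°S: lon 144.7982°, lat 96.9103°.
Field: 144.7982/20 → 7 → H, 96.9103/10 → 9 → J; chars HJ.
Square: 4.7982/2 → 2, 6.9103/1 → 6; chars 26.
Subsquare: 0.7982/0.0833333 → 9 → j, 0.9103/0.0416667 → 21 → v; chars jv.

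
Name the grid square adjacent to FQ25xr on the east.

FQ35ar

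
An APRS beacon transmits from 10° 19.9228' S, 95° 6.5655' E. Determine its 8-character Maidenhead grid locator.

NH79nq30

Offset from 180°W / 90°S: lon 275.10942°, lat 79.66795°.
Field (20°×10°, letters A–R): lon ⌊275.10942/20⌋ = 13 → N; lat ⌊79.66795/10⌋ = 7 → H.
Square (2°×1°, digits 0–9): lon ⌊15.10942/2⌋ = 7; lat ⌊9.66795/1⌋ = 9.
Subsquare (5′×2.5′, letters a–x): lon ⌊1.10942/0.0833333⌋ = 13 → n; lat ⌊0.66795/0.0416667⌋ = 16 → q.
Extended square (30″×15″, digits 0–9): lon ⌊0.02609/0.00833333⌋ = 3; lat ⌊0.00129/0.00416667⌋ = 0.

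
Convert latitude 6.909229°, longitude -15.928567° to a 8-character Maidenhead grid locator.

Offset from 180°W / 90°S: lon 164.07143°, lat 96.90923°.
Field: lon ⌊164.07143/20⌋ = 8 → I; lat ⌊96.90923/10⌋ = 9 → J.
Square: lon ⌊4.07143/2⌋ = 2; lat ⌊6.90923/1⌋ = 6.
Subsquare: lon ⌊0.07143/0.0833333⌋ = 0 → a; lat ⌊0.90923/0.0416667⌋ = 21 → v.
Extended square: lon ⌊0.07143/0.00833333⌋ = 8; lat ⌊0.03423/0.00416667⌋ = 8.

IJ26av88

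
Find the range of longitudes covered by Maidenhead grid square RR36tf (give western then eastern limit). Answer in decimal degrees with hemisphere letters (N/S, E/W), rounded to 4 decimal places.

167.5833° E, 167.6667° E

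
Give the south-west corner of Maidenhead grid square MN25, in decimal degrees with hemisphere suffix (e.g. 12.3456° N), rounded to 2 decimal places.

Field M=12, N=13: +12·20° lon, +13·10° lat → SW at lon 60°, lat 40°.
Square 2, 5: +2·2° lon, +5·1° lat → SW at lon 64°, lat 45°.
latitude 45.00° N, longitude 64.00° E.

45.00° N, 64.00° E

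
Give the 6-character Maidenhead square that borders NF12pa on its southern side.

NF11px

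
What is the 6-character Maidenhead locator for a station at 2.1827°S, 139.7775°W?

CI07ct

Add 180° to longitude and 90° to latitude: 40.2225, 87.8173.
Field (20°×10°, letters A–R): 40.2225/20 → 2 → C, 87.8173/10 → 8 → I; chars CI.
Square (2°×1°, digits 0–9): 0.2225/2 → 0, 7.8173/1 → 7; chars 07.
Subsquare (5′×2.5′, letters a–x): 0.2225/0.0833333 → 2 → c, 0.8173/0.0416667 → 19 → t; chars ct.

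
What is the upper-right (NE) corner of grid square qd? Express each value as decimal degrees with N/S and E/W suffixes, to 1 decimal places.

50.0° S, 160.0° E

Field Q=16, D=3: +16·20° lon, +3·10° lat → SW at lon 140°, lat -60°.
Cell spans 20° lon × 10° lat. NE corner is SW corner plus one full cell.
latitude 50.0° S, longitude 160.0° E.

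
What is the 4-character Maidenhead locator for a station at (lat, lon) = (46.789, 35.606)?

KN76

Add 180° to longitude and 90° to latitude: 215.61, 136.79.
Field: lon ⌊215.61/20⌋ = 10 → K; lat ⌊136.79/10⌋ = 13 → N.
Square: lon ⌊15.61/2⌋ = 7; lat ⌊6.79/1⌋ = 6.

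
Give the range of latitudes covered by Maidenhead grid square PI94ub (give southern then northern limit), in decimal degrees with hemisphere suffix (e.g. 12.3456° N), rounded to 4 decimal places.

Field P=15, I=8: +15·20° lon, +8·10° lat → SW at lon 120°, lat -10°.
Square 9, 4: +9·2° lon, +4·1° lat → SW at lon 138°, lat -6°.
Subsquare u=20, b=1: +20·0.0833333° lon, +1·0.0416667° lat → SW at lon 139.667°, lat -5.95833°.
Cell spans 0.0833333° lon × 0.0416667° lat.
south 5.9583° S, north 5.9167° S.

5.9583° S, 5.9167° S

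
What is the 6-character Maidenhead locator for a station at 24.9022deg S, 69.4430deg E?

Offset from 180°W / 90°S: lon 249.4430°, lat 65.0978°.
Field: lon ⌊249.4430/20⌋ = 12 → M; lat ⌊65.0978/10⌋ = 6 → G.
Square: lon ⌊9.4430/2⌋ = 4; lat ⌊5.0978/1⌋ = 5.
Subsquare: lon ⌊1.4430/0.0833333⌋ = 17 → r; lat ⌊0.0978/0.0416667⌋ = 2 → c.

MG45rc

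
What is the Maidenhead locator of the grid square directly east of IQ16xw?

Longitude subsquare x = 23; +1 → 24, wraps to 0 = a, carry into square.
Longitude square 1; +1 → 2.
The latitude characters are unchanged.

IQ26aw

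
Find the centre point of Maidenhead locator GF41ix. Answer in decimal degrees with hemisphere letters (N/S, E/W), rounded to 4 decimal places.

38.0208° S, 51.2917° W

Field G=6, F=5: +6·20° lon, +5·10° lat → SW at lon -60°, lat -40°.
Square 4, 1: +4·2° lon, +1·1° lat → SW at lon -52°, lat -39°.
Subsquare i=8, x=23: +8·0.0833333° lon, +23·0.0416667° lat → SW at lon -51.3333°, lat -38.0417°.
Cell spans 0.0833333° lon × 0.0416667° lat. Centre is SW corner plus half of each.
latitude 38.0208° S, longitude 51.2917° W.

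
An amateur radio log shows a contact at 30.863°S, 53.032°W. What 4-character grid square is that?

Shift to the Maidenhead origin (180°W, 90°S): lon 126.97, lat 59.14.
Field (20°×10°, letters A–R): 126.97/20 → 6 → G, 59.14/10 → 5 → F; chars GF.
Square (2°×1°, digits 0–9): 6.97/2 → 3, 9.14/1 → 9; chars 39.

GF39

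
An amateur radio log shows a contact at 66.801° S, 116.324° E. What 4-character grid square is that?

OC83

Offset from 180°W / 90°S: lon 296.32°, lat 23.20°.
Field (20°×10°, letters A–R): 296.32/20 → 14 → O, 23.20/10 → 2 → C; chars OC.
Square (2°×1°, digits 0–9): 16.32/2 → 8, 3.20/1 → 3; chars 83.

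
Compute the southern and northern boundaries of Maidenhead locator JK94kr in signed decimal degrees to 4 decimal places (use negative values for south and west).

14.7083, 14.7500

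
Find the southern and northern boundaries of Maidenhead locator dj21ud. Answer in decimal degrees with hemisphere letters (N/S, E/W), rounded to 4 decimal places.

1.1250° N, 1.1667° N

Field D=3, J=9: +3·20° lon, +9·10° lat → SW at lon -120°, lat 0°.
Square 2, 1: +2·2° lon, +1·1° lat → SW at lon -116°, lat 1°.
Subsquare u=20, d=3: +20·0.0833333° lon, +3·0.0416667° lat → SW at lon -114.333°, lat 1.125°.
Cell spans 0.0833333° lon × 0.0416667° lat.
south 1.1250° N, north 1.1667° N.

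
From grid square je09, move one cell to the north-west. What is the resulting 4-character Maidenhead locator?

Longitude square 0; −1 → -1, wraps to 9, carry into field.
Longitude field J = 9; −1 → 8 = I.
Latitude square 9; +1 → 10, wraps to 0, carry into field.
Latitude field E = 4; +1 → 5 = F.

IF90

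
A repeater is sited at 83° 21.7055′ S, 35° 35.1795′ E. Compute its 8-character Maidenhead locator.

KA76tp03

Add 180° to longitude and 90° to latitude: 215.58632, 6.63824.
Field: 215.58632/20 → 10 → K, 6.63824/10 → 0 → A; chars KA.
Square: 15.58632/2 → 7, 6.63824/1 → 6; chars 76.
Subsquare: 1.58632/0.0833333 → 19 → t, 0.63824/0.0416667 → 15 → p; chars tp.
Extended square: 0.00299/0.00833333 → 0, 0.01324/0.00416667 → 3; chars 03.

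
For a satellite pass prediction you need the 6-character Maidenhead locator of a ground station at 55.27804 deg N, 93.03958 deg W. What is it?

Shift to the Maidenhead origin (180°W, 90°S): lon 86.9604, lat 145.2780.
Field: lon ⌊86.9604/20⌋ = 4 → E; lat ⌊145.2780/10⌋ = 14 → O.
Square: lon ⌊6.9604/2⌋ = 3; lat ⌊5.2780/1⌋ = 5.
Subsquare: lon ⌊0.9604/0.0833333⌋ = 11 → l; lat ⌊0.2780/0.0416667⌋ = 6 → g.

EO35lg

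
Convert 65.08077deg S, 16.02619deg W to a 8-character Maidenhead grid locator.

IC14xw60

Offset from 180°W / 90°S: lon 163.97381°, lat 24.91923°.
Field (20°×10°, letters A–R): 163.97381/20 → 8 → I, 24.91923/10 → 2 → C; chars IC.
Square (2°×1°, digits 0–9): 3.97381/2 → 1, 4.91923/1 → 4; chars 14.
Subsquare (5′×2.5′, letters a–x): 1.97381/0.0833333 → 23 → x, 0.91923/0.0416667 → 22 → w; chars xw.
Extended square (30″×15″, digits 0–9): 0.05714/0.00833333 → 6, 0.00256/0.00416667 → 0; chars 60.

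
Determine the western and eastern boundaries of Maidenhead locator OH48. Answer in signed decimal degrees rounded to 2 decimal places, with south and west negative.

108.00, 110.00

Field O=14, H=7: +14·20° lon, +7·10° lat → SW at lon 100°, lat -20°.
Square 4, 8: +4·2° lon, +8·1° lat → SW at lon 108°, lat -12°.
Cell spans 2° lon × 1° lat.
west 108.00, east 110.00.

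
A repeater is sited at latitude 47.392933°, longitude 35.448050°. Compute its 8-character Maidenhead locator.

KN77rj34

Shift to the Maidenhead origin (180°W, 90°S): lon 215.44805, lat 137.39293.
Field: 215.44805/20 → 10 → K, 137.39293/10 → 13 → N; chars KN.
Square: 15.44805/2 → 7, 7.39293/1 → 7; chars 77.
Subsquare: 1.44805/0.0833333 → 17 → r, 0.39293/0.0416667 → 9 → j; chars rj.
Extended square: 0.03138/0.00833333 → 3, 0.01793/0.00416667 → 4; chars 34.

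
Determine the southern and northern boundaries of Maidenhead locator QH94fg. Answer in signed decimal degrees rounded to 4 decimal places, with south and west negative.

Field Q=16, H=7: +16·20° lon, +7·10° lat → SW at lon 140°, lat -20°.
Square 9, 4: +9·2° lon, +4·1° lat → SW at lon 158°, lat -16°.
Subsquare f=5, g=6: +5·0.0833333° lon, +6·0.0416667° lat → SW at lon 158.417°, lat -15.75°.
Cell spans 0.0833333° lon × 0.0416667° lat.
south -15.7500, north -15.7083.

-15.7500, -15.7083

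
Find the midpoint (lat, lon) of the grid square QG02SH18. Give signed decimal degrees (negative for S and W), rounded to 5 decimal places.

-27.67292, 141.51250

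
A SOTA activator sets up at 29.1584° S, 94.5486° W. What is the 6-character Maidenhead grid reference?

Offset from 180°W / 90°S: lon 85.4514°, lat 60.8416°.
Field: lon ⌊85.4514/20⌋ = 4 → E; lat ⌊60.8416/10⌋ = 6 → G.
Square: lon ⌊5.4514/2⌋ = 2; lat ⌊0.8416/1⌋ = 0.
Subsquare: lon ⌊1.4514/0.0833333⌋ = 17 → r; lat ⌊0.8416/0.0416667⌋ = 20 → u.

EG20ru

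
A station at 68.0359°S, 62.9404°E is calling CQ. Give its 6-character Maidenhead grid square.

MC11lx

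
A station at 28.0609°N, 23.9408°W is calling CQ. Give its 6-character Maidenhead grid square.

Shift to the Maidenhead origin (180°W, 90°S): lon 156.0592, lat 118.0609.
Field (20°×10°, letters A–R): lon ⌊156.0592/20⌋ = 7 → H; lat ⌊118.0609/10⌋ = 11 → L.
Square (2°×1°, digits 0–9): lon ⌊16.0592/2⌋ = 8; lat ⌊8.0609/1⌋ = 8.
Subsquare (5′×2.5′, letters a–x): lon ⌊0.0592/0.0833333⌋ = 0 → a; lat ⌊0.0609/0.0416667⌋ = 1 → b.

HL88ab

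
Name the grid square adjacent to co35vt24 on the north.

CO35vt25

Latitude extended square 4; +1 → 5.
The longitude characters are unchanged.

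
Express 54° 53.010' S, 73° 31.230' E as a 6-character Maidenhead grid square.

MD65sc

Offset from 180°W / 90°S: lon 253.5205°, lat 35.1165°.
Field (20°×10°, letters A–R): 253.5205/20 → 12 → M, 35.1165/10 → 3 → D; chars MD.
Square (2°×1°, digits 0–9): 13.5205/2 → 6, 5.1165/1 → 5; chars 65.
Subsquare (5′×2.5′, letters a–x): 1.5205/0.0833333 → 18 → s, 0.1165/0.0416667 → 2 → c; chars sc.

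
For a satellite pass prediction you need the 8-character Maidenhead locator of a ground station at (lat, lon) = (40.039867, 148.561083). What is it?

Shift to the Maidenhead origin (180°W, 90°S): lon 328.56108, lat 130.03987.
Field (20°×10°, letters A–R): 328.56108/20 → 16 → Q, 130.03987/10 → 13 → N; chars QN.
Square (2°×1°, digits 0–9): 8.56108/2 → 4, 0.03987/1 → 0; chars 40.
Subsquare (5′×2.5′, letters a–x): 0.56108/0.0833333 → 6 → g, 0.03987/0.0416667 → 0 → a; chars ga.
Extended square (30″×15″, digits 0–9): 0.06108/0.00833333 → 7, 0.03987/0.00416667 → 9; chars 79.

QN40ga79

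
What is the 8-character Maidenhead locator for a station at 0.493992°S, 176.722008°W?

AI19pm31

Shift to the Maidenhead origin (180°W, 90°S): lon 3.27799, lat 89.50601.
Field: 3.27799/20 → 0 → A, 89.50601/10 → 8 → I; chars AI.
Square: 3.27799/2 → 1, 9.50601/1 → 9; chars 19.
Subsquare: 1.27799/0.0833333 → 15 → p, 0.50601/0.0416667 → 12 → m; chars pm.
Extended square: 0.02799/0.00833333 → 3, 0.00601/0.00416667 → 1; chars 31.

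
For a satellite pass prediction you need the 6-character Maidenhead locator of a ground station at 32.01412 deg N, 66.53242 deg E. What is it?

MM32ga

Add 180° to longitude and 90° to latitude: 246.5324, 122.0141.
Field: 246.5324/20 → 12 → M, 122.0141/10 → 12 → M; chars MM.
Square: 6.5324/2 → 3, 2.0141/1 → 2; chars 32.
Subsquare: 0.5324/0.0833333 → 6 → g, 0.0141/0.0416667 → 0 → a; chars ga.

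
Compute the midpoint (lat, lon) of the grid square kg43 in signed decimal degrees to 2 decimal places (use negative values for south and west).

Field K=10, G=6: +10·20° lon, +6·10° lat → SW at lon 20°, lat -30°.
Square 4, 3: +4·2° lon, +3·1° lat → SW at lon 28°, lat -27°.
Cell spans 2° lon × 1° lat. Centre is SW corner plus half of each.
latitude -26.50, longitude 29.00.

-26.50, 29.00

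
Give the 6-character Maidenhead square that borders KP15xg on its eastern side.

Longitude subsquare x = 23; +1 → 24, wraps to 0 = a, carry into square.
Longitude square 1; +1 → 2.
The latitude characters are unchanged.

KP25ag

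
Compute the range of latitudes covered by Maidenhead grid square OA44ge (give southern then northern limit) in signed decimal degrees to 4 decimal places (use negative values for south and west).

-85.8333, -85.7917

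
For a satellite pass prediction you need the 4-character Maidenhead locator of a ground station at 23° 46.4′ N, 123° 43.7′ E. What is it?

Shift to the Maidenhead origin (180°W, 90°S): lon 303.73, lat 113.77.
Field (20°×10°, letters A–R): lon ⌊303.73/20⌋ = 15 → P; lat ⌊113.77/10⌋ = 11 → L.
Square (2°×1°, digits 0–9): lon ⌊3.73/2⌋ = 1; lat ⌊3.77/1⌋ = 3.

PL13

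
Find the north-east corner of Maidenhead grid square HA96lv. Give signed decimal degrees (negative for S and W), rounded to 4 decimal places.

-83.0833, -21.0000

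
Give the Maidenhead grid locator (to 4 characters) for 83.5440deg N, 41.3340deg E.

Shift to the Maidenhead origin (180°W, 90°S): lon 221.33, lat 173.54.
Field (20°×10°, letters A–R): 221.33/20 → 11 → L, 173.54/10 → 17 → R; chars LR.
Square (2°×1°, digits 0–9): 1.33/2 → 0, 3.54/1 → 3; chars 03.

LR03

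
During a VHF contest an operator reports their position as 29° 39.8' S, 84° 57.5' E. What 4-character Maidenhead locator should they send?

NG20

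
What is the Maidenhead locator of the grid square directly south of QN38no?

QN38nn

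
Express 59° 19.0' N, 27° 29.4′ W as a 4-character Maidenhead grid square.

Shift to the Maidenhead origin (180°W, 90°S): lon 152.51, lat 149.32.
Field: 152.51/20 → 7 → H, 149.32/10 → 14 → O; chars HO.
Square: 12.51/2 → 6, 9.32/1 → 9; chars 69.

HO69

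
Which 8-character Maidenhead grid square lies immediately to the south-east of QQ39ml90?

QQ39nk09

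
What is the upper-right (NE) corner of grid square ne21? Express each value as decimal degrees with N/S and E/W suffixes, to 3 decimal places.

48.000° S, 86.000° E

Field N=13, E=4: +13·20° lon, +4·10° lat → SW at lon 80°, lat -50°.
Square 2, 1: +2·2° lon, +1·1° lat → SW at lon 84°, lat -49°.
Cell spans 2° lon × 1° lat. NE corner is SW corner plus one full cell.
latitude 48.000° S, longitude 86.000° E.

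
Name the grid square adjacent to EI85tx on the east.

EI85ux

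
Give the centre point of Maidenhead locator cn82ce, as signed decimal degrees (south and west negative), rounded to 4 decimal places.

Field C=2, N=13: +2·20° lon, +13·10° lat → SW at lon -140°, lat 40°.
Square 8, 2: +8·2° lon, +2·1° lat → SW at lon -124°, lat 42°.
Subsquare c=2, e=4: +2·0.0833333° lon, +4·0.0416667° lat → SW at lon -123.833°, lat 42.1667°.
Cell spans 0.0833333° lon × 0.0416667° lat. Centre is SW corner plus half of each.
latitude 42.1875, longitude -123.7917.

42.1875, -123.7917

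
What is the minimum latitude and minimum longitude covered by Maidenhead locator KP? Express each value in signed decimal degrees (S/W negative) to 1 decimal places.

60.0, 20.0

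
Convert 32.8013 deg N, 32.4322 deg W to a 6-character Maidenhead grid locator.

HM32st

Add 180° to longitude and 90° to latitude: 147.5678, 122.8013.
Field (20°×10°, letters A–R): lon ⌊147.5678/20⌋ = 7 → H; lat ⌊122.8013/10⌋ = 12 → M.
Square (2°×1°, digits 0–9): lon ⌊7.5678/2⌋ = 3; lat ⌊2.8013/1⌋ = 2.
Subsquare (5′×2.5′, letters a–x): lon ⌊1.5678/0.0833333⌋ = 18 → s; lat ⌊0.8013/0.0416667⌋ = 19 → t.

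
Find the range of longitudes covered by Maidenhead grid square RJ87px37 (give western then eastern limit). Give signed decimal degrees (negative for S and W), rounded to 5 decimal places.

Field R=17, J=9: +17·20° lon, +9·10° lat → SW at lon 160°, lat 0°.
Square 8, 7: +8·2° lon, +7·1° lat → SW at lon 176°, lat 7°.
Subsquare p=15, x=23: +15·0.0833333° lon, +23·0.0416667° lat → SW at lon 177.25°, lat 7.95833°.
Extended square 3, 7: +3·0.00833333° lon, +7·0.00416667° lat → SW at lon 177.275°, lat 7.9875°.
Cell spans 0.00833333° lon × 0.00416667° lat.
west 177.27500, east 177.28333.

177.27500, 177.28333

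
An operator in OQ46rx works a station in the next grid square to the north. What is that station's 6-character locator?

OQ47ra

Latitude subsquare x = 23; +1 → 24, wraps to 0 = a, carry into square.
Latitude square 6; +1 → 7.
The longitude characters are unchanged.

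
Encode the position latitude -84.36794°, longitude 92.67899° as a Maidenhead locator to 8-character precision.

Shift to the Maidenhead origin (180°W, 90°S): lon 272.67899, lat 5.63206.
Field: lon ⌊272.67899/20⌋ = 13 → N; lat ⌊5.63206/10⌋ = 0 → A.
Square: lon ⌊12.67899/2⌋ = 6; lat ⌊5.63206/1⌋ = 5.
Subsquare: lon ⌊0.67899/0.0833333⌋ = 8 → i; lat ⌊0.63206/0.0416667⌋ = 15 → p.
Extended square: lon ⌊0.01232/0.00833333⌋ = 1; lat ⌊0.00706/0.00416667⌋ = 1.

NA65ip11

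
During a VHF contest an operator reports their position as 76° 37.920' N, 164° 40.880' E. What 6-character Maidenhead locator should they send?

RQ26ip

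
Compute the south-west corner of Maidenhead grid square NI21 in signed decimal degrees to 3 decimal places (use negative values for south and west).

-9.000, 84.000

Field N=13, I=8: +13·20° lon, +8·10° lat → SW at lon 80°, lat -10°.
Square 2, 1: +2·2° lon, +1·1° lat → SW at lon 84°, lat -9°.
latitude -9.000, longitude 84.000.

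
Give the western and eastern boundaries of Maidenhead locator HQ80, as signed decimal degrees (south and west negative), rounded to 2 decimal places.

-24.00, -22.00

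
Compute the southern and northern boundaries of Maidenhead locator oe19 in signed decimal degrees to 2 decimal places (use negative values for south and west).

-41.00, -40.00

Field O=14, E=4: +14·20° lon, +4·10° lat → SW at lon 100°, lat -50°.
Square 1, 9: +1·2° lon, +9·1° lat → SW at lon 102°, lat -41°.
Cell spans 2° lon × 1° lat.
south -41.00, north -40.00.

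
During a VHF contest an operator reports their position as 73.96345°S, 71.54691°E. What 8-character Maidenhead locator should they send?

MB56sa58

Offset from 180°W / 90°S: lon 251.54691°, lat 16.03655°.
Field: lon ⌊251.54691/20⌋ = 12 → M; lat ⌊16.03655/10⌋ = 1 → B.
Square: lon ⌊11.54691/2⌋ = 5; lat ⌊6.03655/1⌋ = 6.
Subsquare: lon ⌊1.54691/0.0833333⌋ = 18 → s; lat ⌊0.03655/0.0416667⌋ = 0 → a.
Extended square: lon ⌊0.04691/0.00833333⌋ = 5; lat ⌊0.03655/0.00416667⌋ = 8.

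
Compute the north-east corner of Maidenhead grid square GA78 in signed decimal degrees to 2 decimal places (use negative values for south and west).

Field G=6, A=0: +6·20° lon, +0·10° lat → SW at lon -60°, lat -90°.
Square 7, 8: +7·2° lon, +8·1° lat → SW at lon -46°, lat -82°.
Cell spans 2° lon × 1° lat. NE corner is SW corner plus one full cell.
latitude -81.00, longitude -44.00.

-81.00, -44.00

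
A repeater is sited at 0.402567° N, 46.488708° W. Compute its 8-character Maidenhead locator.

GJ60sj16

Add 180° to longitude and 90° to latitude: 133.51129, 90.40257.
Field: 133.51129/20 → 6 → G, 90.40257/10 → 9 → J; chars GJ.
Square: 13.51129/2 → 6, 0.40257/1 → 0; chars 60.
Subsquare: 1.51129/0.0833333 → 18 → s, 0.40257/0.0416667 → 9 → j; chars sj.
Extended square: 0.01129/0.00833333 → 1, 0.02757/0.00416667 → 6; chars 16.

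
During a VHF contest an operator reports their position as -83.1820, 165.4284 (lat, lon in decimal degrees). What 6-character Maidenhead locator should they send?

RA26rt

Offset from 180°W / 90°S: lon 345.4284°, lat 6.8180°.
Field: lon ⌊345.4284/20⌋ = 17 → R; lat ⌊6.8180/10⌋ = 0 → A.
Square: lon ⌊5.4284/2⌋ = 2; lat ⌊6.8180/1⌋ = 6.
Subsquare: lon ⌊1.4284/0.0833333⌋ = 17 → r; lat ⌊0.8180/0.0416667⌋ = 19 → t.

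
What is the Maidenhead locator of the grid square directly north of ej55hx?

Latitude subsquare x = 23; +1 → 24, wraps to 0 = a, carry into square.
Latitude square 5; +1 → 6.
The longitude characters are unchanged.

EJ56ha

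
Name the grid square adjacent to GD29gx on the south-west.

Longitude subsquare g = 6; −1 → 5 = f.
Latitude subsquare x = 23; −1 → 22 = w.

GD29fw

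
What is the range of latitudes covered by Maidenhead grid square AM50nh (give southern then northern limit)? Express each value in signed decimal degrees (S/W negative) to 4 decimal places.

Field A=0, M=12: +0·20° lon, +12·10° lat → SW at lon -180°, lat 30°.
Square 5, 0: +5·2° lon, +0·1° lat → SW at lon -170°, lat 30°.
Subsquare n=13, h=7: +13·0.0833333° lon, +7·0.0416667° lat → SW at lon -168.917°, lat 30.2917°.
Cell spans 0.0833333° lon × 0.0416667° lat.
south 30.2917, north 30.3333.

30.2917, 30.3333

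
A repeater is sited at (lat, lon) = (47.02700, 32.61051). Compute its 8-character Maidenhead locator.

KN67ha36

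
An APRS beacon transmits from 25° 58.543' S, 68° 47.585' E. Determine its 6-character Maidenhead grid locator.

Add 180° to longitude and 90° to latitude: 248.7931, 64.0243.
Field: lon ⌊248.7931/20⌋ = 12 → M; lat ⌊64.0243/10⌋ = 6 → G.
Square: lon ⌊8.7931/2⌋ = 4; lat ⌊4.0243/1⌋ = 4.
Subsquare: lon ⌊0.7931/0.0833333⌋ = 9 → j; lat ⌊0.0243/0.0416667⌋ = 0 → a.

MG44ja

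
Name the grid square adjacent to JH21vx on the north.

JH22va

Latitude subsquare x = 23; +1 → 24, wraps to 0 = a, carry into square.
Latitude square 1; +1 → 2.
The longitude characters are unchanged.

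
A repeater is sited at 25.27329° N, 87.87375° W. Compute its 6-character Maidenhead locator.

EL65bg

Add 180° to longitude and 90° to latitude: 92.1262, 115.2733.
Field (20°×10°, letters A–R): 92.1262/20 → 4 → E, 115.2733/10 → 11 → L; chars EL.
Square (2°×1°, digits 0–9): 12.1262/2 → 6, 5.2733/1 → 5; chars 65.
Subsquare (5′×2.5′, letters a–x): 0.1262/0.0833333 → 1 → b, 0.2733/0.0416667 → 6 → g; chars bg.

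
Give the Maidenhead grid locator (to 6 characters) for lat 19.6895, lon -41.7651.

Offset from 180°W / 90°S: lon 138.2349°, lat 109.6895°.
Field: 138.2349/20 → 6 → G, 109.6895/10 → 10 → K; chars GK.
Square: 18.2349/2 → 9, 9.6895/1 → 9; chars 99.
Subsquare: 0.2349/0.0833333 → 2 → c, 0.6895/0.0416667 → 16 → q; chars cq.

GK99cq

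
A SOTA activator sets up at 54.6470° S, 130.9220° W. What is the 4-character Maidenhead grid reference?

CD45

Shift to the Maidenhead origin (180°W, 90°S): lon 49.08, lat 35.35.
Field: lon ⌊49.08/20⌋ = 2 → C; lat ⌊35.35/10⌋ = 3 → D.
Square: lon ⌊9.08/2⌋ = 4; lat ⌊5.35/1⌋ = 5.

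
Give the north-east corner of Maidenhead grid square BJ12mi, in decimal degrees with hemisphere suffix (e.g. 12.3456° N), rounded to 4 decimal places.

Field B=1, J=9: +1·20° lon, +9·10° lat → SW at lon -160°, lat 0°.
Square 1, 2: +1·2° lon, +2·1° lat → SW at lon -158°, lat 2°.
Subsquare m=12, i=8: +12·0.0833333° lon, +8·0.0416667° lat → SW at lon -157°, lat 2.33333°.
Cell spans 0.0833333° lon × 0.0416667° lat. NE corner is SW corner plus one full cell.
latitude 2.3750° N, longitude 156.9167° W.

2.3750° N, 156.9167° W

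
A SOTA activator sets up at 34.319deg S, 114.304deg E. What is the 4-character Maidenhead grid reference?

Add 180° to longitude and 90° to latitude: 294.30, 55.68.
Field: lon ⌊294.30/20⌋ = 14 → O; lat ⌊55.68/10⌋ = 5 → F.
Square: lon ⌊14.30/2⌋ = 7; lat ⌊5.68/1⌋ = 5.

OF75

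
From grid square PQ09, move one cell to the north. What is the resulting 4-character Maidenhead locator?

PR00

Latitude square 9; +1 → 10, wraps to 0, carry into field.
Latitude field Q = 16; +1 → 17 = R.
The longitude characters are unchanged.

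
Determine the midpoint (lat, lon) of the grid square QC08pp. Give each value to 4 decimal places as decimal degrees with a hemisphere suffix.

Field Q=16, C=2: +16·20° lon, +2·10° lat → SW at lon 140°, lat -70°.
Square 0, 8: +0·2° lon, +8·1° lat → SW at lon 140°, lat -62°.
Subsquare p=15, p=15: +15·0.0833333° lon, +15·0.0416667° lat → SW at lon 141.25°, lat -61.375°.
Cell spans 0.0833333° lon × 0.0416667° lat. Centre is SW corner plus half of each.
latitude 61.3542° S, longitude 141.2917° E.

61.3542° S, 141.2917° E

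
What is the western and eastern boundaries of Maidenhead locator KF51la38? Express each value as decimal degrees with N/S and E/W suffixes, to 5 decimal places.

30.94167° E, 30.95000° E

Field K=10, F=5: +10·20° lon, +5·10° lat → SW at lon 20°, lat -40°.
Square 5, 1: +5·2° lon, +1·1° lat → SW at lon 30°, lat -39°.
Subsquare l=11, a=0: +11·0.0833333° lon, +0·0.0416667° lat → SW at lon 30.9167°, lat -39°.
Extended square 3, 8: +3·0.00833333° lon, +8·0.00416667° lat → SW at lon 30.9417°, lat -38.9667°.
Cell spans 0.00833333° lon × 0.00416667° lat.
west 30.94167° E, east 30.95000° E.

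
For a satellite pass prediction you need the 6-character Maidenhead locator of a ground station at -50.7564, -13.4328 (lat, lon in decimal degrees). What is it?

ID39gf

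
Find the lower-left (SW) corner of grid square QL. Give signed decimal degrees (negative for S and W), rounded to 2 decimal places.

20.00, 140.00

Field Q=16, L=11: +16·20° lon, +11·10° lat → SW at lon 140°, lat 20°.
latitude 20.00, longitude 140.00.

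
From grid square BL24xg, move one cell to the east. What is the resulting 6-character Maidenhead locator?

BL34ag

Longitude subsquare x = 23; +1 → 24, wraps to 0 = a, carry into square.
Longitude square 2; +1 → 3.
The latitude characters are unchanged.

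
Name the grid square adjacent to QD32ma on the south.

Latitude subsquare a = 0; −1 → -1, wraps to 23 = x, carry into square.
Latitude square 2; −1 → 1.
The longitude characters are unchanged.

QD31mx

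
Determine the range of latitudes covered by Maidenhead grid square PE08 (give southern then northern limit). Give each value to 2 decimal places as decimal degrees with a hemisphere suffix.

42.00° S, 41.00° S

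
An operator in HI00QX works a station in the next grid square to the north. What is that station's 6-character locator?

Latitude subsquare x = 23; +1 → 24, wraps to 0 = a, carry into square.
Latitude square 0; +1 → 1.
The longitude characters are unchanged.

HI01qa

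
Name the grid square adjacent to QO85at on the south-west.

QO75xs

Longitude subsquare a = 0; −1 → -1, wraps to 23 = x, carry into square.
Longitude square 8; −1 → 7.
Latitude subsquare t = 19; −1 → 18 = s.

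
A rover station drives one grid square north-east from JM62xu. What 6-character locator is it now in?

Longitude subsquare x = 23; +1 → 24, wraps to 0 = a, carry into square.
Longitude square 6; +1 → 7.
Latitude subsquare u = 20; +1 → 21 = v.

JM72av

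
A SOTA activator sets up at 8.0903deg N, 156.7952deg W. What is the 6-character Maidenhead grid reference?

BJ18oc

Shift to the Maidenhead origin (180°W, 90°S): lon 23.2048, lat 98.0903.
Field: lon ⌊23.2048/20⌋ = 1 → B; lat ⌊98.0903/10⌋ = 9 → J.
Square: lon ⌊3.2048/2⌋ = 1; lat ⌊8.0903/1⌋ = 8.
Subsquare: lon ⌊1.2048/0.0833333⌋ = 14 → o; lat ⌊0.0903/0.0416667⌋ = 2 → c.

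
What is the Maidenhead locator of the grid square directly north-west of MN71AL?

Longitude subsquare a = 0; −1 → -1, wraps to 23 = x, carry into square.
Longitude square 7; −1 → 6.
Latitude subsquare l = 11; +1 → 12 = m.

MN61xm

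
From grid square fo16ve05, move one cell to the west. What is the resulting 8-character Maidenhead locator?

FO16ue95

Longitude extended square 0; −1 → -1, wraps to 9, carry into subsquare.
Longitude subsquare v = 21; −1 → 20 = u.
The latitude characters are unchanged.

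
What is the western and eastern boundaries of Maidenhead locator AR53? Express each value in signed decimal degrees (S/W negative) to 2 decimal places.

Field A=0, R=17: +0·20° lon, +17·10° lat → SW at lon -180°, lat 80°.
Square 5, 3: +5·2° lon, +3·1° lat → SW at lon -170°, lat 83°.
Cell spans 2° lon × 1° lat.
west -170.00, east -168.00.

-170.00, -168.00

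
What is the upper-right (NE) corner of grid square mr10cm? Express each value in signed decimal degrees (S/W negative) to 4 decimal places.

80.5417, 62.2500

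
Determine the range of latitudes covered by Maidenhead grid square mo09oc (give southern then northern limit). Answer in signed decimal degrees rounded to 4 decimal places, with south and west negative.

59.0833, 59.1250

Field M=12, O=14: +12·20° lon, +14·10° lat → SW at lon 60°, lat 50°.
Square 0, 9: +0·2° lon, +9·1° lat → SW at lon 60°, lat 59°.
Subsquare o=14, c=2: +14·0.0833333° lon, +2·0.0416667° lat → SW at lon 61.1667°, lat 59.0833°.
Cell spans 0.0833333° lon × 0.0416667° lat.
south 59.0833, north 59.1250.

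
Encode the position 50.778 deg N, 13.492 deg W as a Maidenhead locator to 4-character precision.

IO30

Shift to the Maidenhead origin (180°W, 90°S): lon 166.51, lat 140.78.
Field (20°×10°, letters A–R): 166.51/20 → 8 → I, 140.78/10 → 14 → O; chars IO.
Square (2°×1°, digits 0–9): 6.51/2 → 3, 0.78/1 → 0; chars 30.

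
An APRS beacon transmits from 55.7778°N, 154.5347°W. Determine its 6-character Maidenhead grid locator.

BO25rs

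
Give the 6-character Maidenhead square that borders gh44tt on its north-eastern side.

GH44uu

Longitude subsquare t = 19; +1 → 20 = u.
Latitude subsquare t = 19; +1 → 20 = u.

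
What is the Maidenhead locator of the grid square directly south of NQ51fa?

NQ50fx

Latitude subsquare a = 0; −1 → -1, wraps to 23 = x, carry into square.
Latitude square 1; −1 → 0.
The longitude characters are unchanged.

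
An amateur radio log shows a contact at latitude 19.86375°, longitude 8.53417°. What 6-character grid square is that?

JK49gu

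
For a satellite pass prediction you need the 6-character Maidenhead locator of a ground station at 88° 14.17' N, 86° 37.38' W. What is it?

Offset from 180°W / 90°S: lon 93.3770°, lat 178.2362°.
Field: lon ⌊93.3770/20⌋ = 4 → E; lat ⌊178.2362/10⌋ = 17 → R.
Square: lon ⌊13.3770/2⌋ = 6; lat ⌊8.2362/1⌋ = 8.
Subsquare: lon ⌊1.3770/0.0833333⌋ = 16 → q; lat ⌊0.2362/0.0416667⌋ = 5 → f.

ER68qf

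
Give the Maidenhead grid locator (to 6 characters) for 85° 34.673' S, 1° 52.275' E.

Offset from 180°W / 90°S: lon 181.8713°, lat 4.4221°.
Field: 181.8713/20 → 9 → J, 4.4221/10 → 0 → A; chars JA.
Square: 1.8713/2 → 0, 4.4221/1 → 4; chars 04.
Subsquare: 1.8713/0.0833333 → 22 → w, 0.4221/0.0416667 → 10 → k; chars wk.

JA04wk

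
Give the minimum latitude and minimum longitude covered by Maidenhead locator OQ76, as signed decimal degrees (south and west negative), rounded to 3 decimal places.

76.000, 114.000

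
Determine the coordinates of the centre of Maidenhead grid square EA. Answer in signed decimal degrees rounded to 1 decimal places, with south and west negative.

Field E=4, A=0: +4·20° lon, +0·10° lat → SW at lon -100°, lat -90°.
Cell spans 20° lon × 10° lat. Centre is SW corner plus half of each.
latitude -85.0, longitude -90.0.

-85.0, -90.0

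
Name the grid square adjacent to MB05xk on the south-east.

MB15aj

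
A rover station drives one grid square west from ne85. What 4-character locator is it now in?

NE75

Longitude square 8; −1 → 7.
The latitude characters are unchanged.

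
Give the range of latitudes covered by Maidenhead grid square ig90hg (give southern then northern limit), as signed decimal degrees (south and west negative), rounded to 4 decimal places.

-29.7500, -29.7083

Field I=8, G=6: +8·20° lon, +6·10° lat → SW at lon -20°, lat -30°.
Square 9, 0: +9·2° lon, +0·1° lat → SW at lon -2°, lat -30°.
Subsquare h=7, g=6: +7·0.0833333° lon, +6·0.0416667° lat → SW at lon -1.41667°, lat -29.75°.
Cell spans 0.0833333° lon × 0.0416667° lat.
south -29.7500, north -29.7083.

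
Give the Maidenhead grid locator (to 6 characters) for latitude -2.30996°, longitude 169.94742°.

RI47xq

Offset from 180°W / 90°S: lon 349.9474°, lat 87.6900°.
Field: lon ⌊349.9474/20⌋ = 17 → R; lat ⌊87.6900/10⌋ = 8 → I.
Square: lon ⌊9.9474/2⌋ = 4; lat ⌊7.6900/1⌋ = 7.
Subsquare: lon ⌊1.9474/0.0833333⌋ = 23 → x; lat ⌊0.6900/0.0416667⌋ = 16 → q.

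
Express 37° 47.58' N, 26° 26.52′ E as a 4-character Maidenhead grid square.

KM37

Shift to the Maidenhead origin (180°W, 90°S): lon 206.44, lat 127.79.
Field: lon ⌊206.44/20⌋ = 10 → K; lat ⌊127.79/10⌋ = 12 → M.
Square: lon ⌊6.44/2⌋ = 3; lat ⌊7.79/1⌋ = 7.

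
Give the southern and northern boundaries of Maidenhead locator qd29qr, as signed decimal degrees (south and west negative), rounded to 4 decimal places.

-50.2917, -50.2500

Field Q=16, D=3: +16·20° lon, +3·10° lat → SW at lon 140°, lat -60°.
Square 2, 9: +2·2° lon, +9·1° lat → SW at lon 144°, lat -51°.
Subsquare q=16, r=17: +16·0.0833333° lon, +17·0.0416667° lat → SW at lon 145.333°, lat -50.2917°.
Cell spans 0.0833333° lon × 0.0416667° lat.
south -50.2917, north -50.2500.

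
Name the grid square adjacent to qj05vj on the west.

QJ05uj

Longitude subsquare v = 21; −1 → 20 = u.
The latitude characters are unchanged.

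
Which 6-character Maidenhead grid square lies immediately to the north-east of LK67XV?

LK77aw

Longitude subsquare x = 23; +1 → 24, wraps to 0 = a, carry into square.
Longitude square 6; +1 → 7.
Latitude subsquare v = 21; +1 → 22 = w.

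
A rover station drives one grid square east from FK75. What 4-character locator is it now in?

Longitude square 7; +1 → 8.
The latitude characters are unchanged.

FK85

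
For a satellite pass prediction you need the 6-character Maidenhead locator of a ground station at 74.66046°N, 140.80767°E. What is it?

QQ04jp

Add 180° to longitude and 90° to latitude: 320.8077, 164.6605.
Field (20°×10°, letters A–R): 320.8077/20 → 16 → Q, 164.6605/10 → 16 → Q; chars QQ.
Square (2°×1°, digits 0–9): 0.8077/2 → 0, 4.6605/1 → 4; chars 04.
Subsquare (5′×2.5′, letters a–x): 0.8077/0.0833333 → 9 → j, 0.6605/0.0416667 → 15 → p; chars jp.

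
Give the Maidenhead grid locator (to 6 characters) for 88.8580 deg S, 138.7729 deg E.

PA91jd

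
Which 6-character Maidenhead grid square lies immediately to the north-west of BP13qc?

BP13pd

Longitude subsquare q = 16; −1 → 15 = p.
Latitude subsquare c = 2; +1 → 3 = d.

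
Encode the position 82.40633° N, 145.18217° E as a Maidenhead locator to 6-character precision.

QR22oj

Add 180° to longitude and 90° to latitude: 325.1822, 172.4063.
Field (20°×10°, letters A–R): 325.1822/20 → 16 → Q, 172.4063/10 → 17 → R; chars QR.
Square (2°×1°, digits 0–9): 5.1822/2 → 2, 2.4063/1 → 2; chars 22.
Subsquare (5′×2.5′, letters a–x): 1.1822/0.0833333 → 14 → o, 0.4063/0.0416667 → 9 → j; chars oj.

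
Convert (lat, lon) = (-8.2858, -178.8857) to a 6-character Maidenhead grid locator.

AI01nr

Add 180° to longitude and 90° to latitude: 1.1143, 81.7142.
Field: 1.1143/20 → 0 → A, 81.7142/10 → 8 → I; chars AI.
Square: 1.1143/2 → 0, 1.7142/1 → 1; chars 01.
Subsquare: 1.1143/0.0833333 → 13 → n, 0.7142/0.0416667 → 17 → r; chars nr.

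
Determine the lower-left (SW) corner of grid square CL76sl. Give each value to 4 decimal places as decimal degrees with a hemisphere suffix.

26.4583° N, 124.5000° W

Field C=2, L=11: +2·20° lon, +11·10° lat → SW at lon -140°, lat 20°.
Square 7, 6: +7·2° lon, +6·1° lat → SW at lon -126°, lat 26°.
Subsquare s=18, l=11: +18·0.0833333° lon, +11·0.0416667° lat → SW at lon -124.5°, lat 26.4583°.
latitude 26.4583° N, longitude 124.5000° W.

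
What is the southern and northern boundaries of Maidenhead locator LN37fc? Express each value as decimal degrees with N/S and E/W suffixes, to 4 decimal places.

Field L=11, N=13: +11·20° lon, +13·10° lat → SW at lon 40°, lat 40°.
Square 3, 7: +3·2° lon, +7·1° lat → SW at lon 46°, lat 47°.
Subsquare f=5, c=2: +5·0.0833333° lon, +2·0.0416667° lat → SW at lon 46.4167°, lat 47.0833°.
Cell spans 0.0833333° lon × 0.0416667° lat.
south 47.0833° N, north 47.1250° N.

47.0833° N, 47.1250° N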